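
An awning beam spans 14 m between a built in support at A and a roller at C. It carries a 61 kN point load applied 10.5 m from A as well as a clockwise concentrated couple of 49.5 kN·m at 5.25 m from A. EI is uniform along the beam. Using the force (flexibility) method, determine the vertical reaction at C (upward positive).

Take the reaction at C as the redundant and release it; the primary structure is a cantilever fixed at A.
Primary-structure tip deflection at C by superposition:
  point load 61 at a = 10.5: Pa²(3L − a)/(6EI) = 35308/EI
  clockwise couple 49.5 at a = 5.25: M₀a(2L − a)/(2EI) = 2956/EI
  δ_0 = 38264/EI
Flexibility coefficient — unit upward force at C: δ_{CC} = L³/(3EI) = 914.7/EI.
Compatibility at C: δ_0 − R_C·δ_{CC} = 0, so R_C = 38264/914.7 = 41.83 kN.

R_C = 41.83 kN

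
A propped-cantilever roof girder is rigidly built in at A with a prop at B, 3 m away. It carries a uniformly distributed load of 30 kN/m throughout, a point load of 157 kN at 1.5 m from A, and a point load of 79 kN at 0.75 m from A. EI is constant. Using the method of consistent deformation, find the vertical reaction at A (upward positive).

Choose R_B as the redundant. The primary structure is the cantilever fixed at A.
Free-end deflection of the primary structure under the applied loading (downward +):
  UDL 30: wL⁴/(8EI) = 303.8/EI
  point load 157 at a = 1.5: Pa²(3L − a)/(6EI) = 441.6/EI
  point load 79 at a = 0.75: Pa²(3L − a)/(6EI) = 61.1/EI
  δ_0 = 806.4/EI
Flexibility coefficient — unit upward force at B: δ_{BB} = L³/(3EI) = 9/EI.
The prop prevents deflection at B: R_B = δ_0/δ_{BB} = 806.4/9 = 89.6 kN.
Vertical equilibrium: R_A = ΣP − R_B = 326 − 89.6 = 236.4 kN.

R_A = 236.4 kN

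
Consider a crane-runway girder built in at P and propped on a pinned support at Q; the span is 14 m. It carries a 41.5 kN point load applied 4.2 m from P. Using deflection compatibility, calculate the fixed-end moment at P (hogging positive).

M_P = 103.7 kN·m

Release the roller at Q. Primary structure: cantilever fixed at P.
Primary-structure tip deflection at Q by superposition:
  point load 41.5 at a = 4.2: Pa²(3L − a)/(6EI) = 4612/EI
Flexibility coefficient — unit upward force at Q: δ_{QQ} = L³/(3EI) = 914.7/EI.
Compatibility at Q: δ_0 − R_Q·δ_{QQ} = 0, so R_Q = 4612/914.7 = 5.042 kN.
Moment equilibrium about P: M_P = Σ(load moments about P) − R_Q·L = 174.3 − 5.042×14 = 103.7 kN·m.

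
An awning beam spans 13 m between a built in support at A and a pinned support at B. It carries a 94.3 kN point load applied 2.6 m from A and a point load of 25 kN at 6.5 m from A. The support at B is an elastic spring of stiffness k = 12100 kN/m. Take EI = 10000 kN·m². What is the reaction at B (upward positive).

R_B = 13.08 kN

Choose R_B as the redundant. The primary structure is the cantilever fixed at A.
Downward deflection at the released point B due to the loads:
  point load 94.3 at a = 2.6: Pa²(3L − a)/(6EI) = 3867/EI
  point load 25 at a = 6.5: Pa²(3L − a)/(6EI) = 5721/EI
  δ_0 = 9589/EI
Tip deflection under a unit load at B: L³/(3EI) = 732.3/EI.
With EI = 10000 kN·m²: δ_0 = 0.95887 m and δ_{BB} = 0.073233 m/kN.
Compatibility — the spring shortens by R_B/k under the reaction it provides: δ_0 − R_B·δ_{BB} = R_B/k. With 1/k = 0.000083 m/kN, R_B = δ_0 / (δ_{BB} + 1/k) = 0.95887 / (0.073233 + 0.000083) = 13.08 kN.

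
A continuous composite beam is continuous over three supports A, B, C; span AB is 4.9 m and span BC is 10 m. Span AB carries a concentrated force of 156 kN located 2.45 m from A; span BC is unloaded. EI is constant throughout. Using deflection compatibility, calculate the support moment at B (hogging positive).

M_B = 47.13 kN·m

Release continuity at B by inserting a hinge; the redundant is the internal moment M_B. The primary structure is two simply-supported spans AB and BC.
Rotations at B on the released spans (each span's end-slope, ×1/EI):
  span AB: point load 156 at a = 2.45: Pab(L + a)/(6LEI) = 234.1/EI
  relative rotation θ_0 = (234.1 + 0)/EI = 234.1/EI
A unit hogging moment at B produces rotation L₁/(3EI) + L₂/(3EI) = 4.967/EI.
Slope continuity at B: θ_0 = M_B·4.967/EI, so M_B = 234.1/4.967 = 47.13 kN·m (hogging).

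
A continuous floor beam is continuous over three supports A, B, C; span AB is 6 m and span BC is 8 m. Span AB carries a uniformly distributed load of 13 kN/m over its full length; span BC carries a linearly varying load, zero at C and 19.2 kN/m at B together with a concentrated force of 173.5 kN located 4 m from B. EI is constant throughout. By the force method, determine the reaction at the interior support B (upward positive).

Insert a hinge at B; M_B is the redundant, and each span becomes simply supported.
End slopes at the hinge B, treating each span as simply supported:
  span AB: UDL 13: wL³/(24EI) = 117/EI
  span BC: triangular load, peak 19.2: w₀L³/(45EI) = 218.5/EI
  span BC: point load 173.5 at a = 4: Pab(L + b)/(6LEI) = 694/EI
  relative rotation θ_0 = (117 + 912.5)/EI = 1029/EI
A unit hogging moment at B produces rotation L₁/(3EI) + L₂/(3EI) = 4.667/EI.
Compatibility: M_B·(L₁+L₂)/(3EI) = θ_0, giving M_B = 220.6 kN·m (hogging).
Span AB, ΣM about A with M_B applied at B: R_B^{AB}·6 = 234 + 220.6, so R_B^{AB} = 75.77 kN and R_A = 78 − 75.77 = 2.234 kN.
Span BC, ΣM about C: R_B^{BC}·8 = 1104 + 220.6, so R_B^{BC} = 165.5 kN and R_C = 250.3 − 165.5 = 84.78 kN.
R_B = 75.77 + 165.5 = 241.3 kN.

R_B = 241.3 kN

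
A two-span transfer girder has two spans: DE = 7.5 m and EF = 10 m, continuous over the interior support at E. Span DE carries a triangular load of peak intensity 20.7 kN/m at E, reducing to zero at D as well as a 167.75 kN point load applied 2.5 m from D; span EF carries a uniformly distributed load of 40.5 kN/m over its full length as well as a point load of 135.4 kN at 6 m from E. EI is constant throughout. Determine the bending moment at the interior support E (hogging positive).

M_E = 532.4 kN·m

Take M_E as the redundant. Released structure: two simple spans DE and EF with a hinge at E.
End slopes at the hinge E, treating each span as simply supported:
  span DE: triangular load, peak 20.7: w₀L³/(45EI) = 194.1/EI
  span DE: point load 167.75 at a = 2.5: Pab(L + a)/(6LEI) = 466/EI
  span EF: UDL 40.5: wL³/(24EI) = 1688/EI
  span EF: point load 135.4 at a = 6: Pab(L + b)/(6LEI) = 758.2/EI
  relative rotation θ_0 = (660 + 2446)/EI = 3106/EI
A unit hogging moment at E produces rotation L₁/(3EI) + L₂/(3EI) = 5.833/EI.
Compatibility: M_E·(L₁+L₂)/(3EI) = θ_0, giving M_E = 532.4 kN·m (hogging).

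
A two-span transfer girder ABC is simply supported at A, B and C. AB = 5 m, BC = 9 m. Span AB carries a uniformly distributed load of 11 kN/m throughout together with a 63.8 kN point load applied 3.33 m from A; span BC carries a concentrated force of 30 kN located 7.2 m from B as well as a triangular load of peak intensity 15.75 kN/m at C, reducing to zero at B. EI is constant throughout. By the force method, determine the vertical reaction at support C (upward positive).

Take M_B as the redundant. Released structure: two simple spans AB and BC with a hinge at B.
End slopes at the hinge B, treating each span as simply supported:
  span AB: UDL 11: wL³/(24EI) = 57.29/EI
  span AB: point load 63.8 at a = 3.33: Pab(L + a)/(6LEI) = 98.52/EI
  span BC: point load 30 at a = 7.2: Pab(L + b)/(6LEI) = 77.76/EI
  span BC: triangular load, peak 15.75: 7w₀L³/(360EI) = 223.3/EI
  relative rotation θ_0 = (155.8 + 301)/EI = 456.8/EI
A unit hogging moment at B produces rotation L₁/(3EI) + L₂/(3EI) = 4.667/EI.
Compatibility: M_B·(L₁+L₂)/(3EI) = θ_0, giving M_B = 97.89 kN·m (hogging).
Span BC, ΣM about C: R_B^{BC}·9 = 266.6 + 97.89, so R_B^{BC} = 40.5 kN and R_C = 100.9 − 40.5 = 60.37 kN.

R_C = 60.37 kN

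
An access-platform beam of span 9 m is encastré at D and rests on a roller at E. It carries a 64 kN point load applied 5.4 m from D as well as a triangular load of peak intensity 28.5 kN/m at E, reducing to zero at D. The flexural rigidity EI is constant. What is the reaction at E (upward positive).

R_E = 98.19 kN

Release the roller at E. Primary structure: cantilever fixed at D.
Deflection at E on the released cantilever, summing each load's contribution:
  point load 64 at a = 5.4: Pa²(3L − a)/(6EI) = 6718/EI
  triangular load, peak 28.5 at the free end: 11w₀L⁴/(120EI) = 17141/EI
  δ_0 = 23859/EI
Tip deflection under a unit load at E: L³/(3EI) = 243/EI.
Compatibility at E: δ_0 − R_E·δ_{EE} = 0, so R_E = 23859/243 = 98.19 kN.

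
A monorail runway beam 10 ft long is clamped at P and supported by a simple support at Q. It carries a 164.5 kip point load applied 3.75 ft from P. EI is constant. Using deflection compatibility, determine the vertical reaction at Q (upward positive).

R_Q = 30.36 kip

Take the reaction at Q as the redundant and release it; the primary structure is a cantilever fixed at P.
Downward deflection at the released point Q due to the loads:
  point load 164.5 at a = 3.75: Pa²(3L − a)/(6EI) = 10121/EI
Tip deflection under a unit load at Q: L³/(3EI) = 333.3/EI.
The prop prevents deflection at Q: R_Q = δ_0/δ_{QQ} = 10121/333.3 = 30.36 kip.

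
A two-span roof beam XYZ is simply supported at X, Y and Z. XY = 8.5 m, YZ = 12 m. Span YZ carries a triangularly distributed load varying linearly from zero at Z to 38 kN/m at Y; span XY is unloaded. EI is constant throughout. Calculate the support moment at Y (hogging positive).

M_Y = 213.5 kN·m

Insert a hinge at Y; M_Y is the redundant, and each span becomes simply supported.
End slopes at the hinge Y, treating each span as simply supported:
  span YZ: triangular load, peak 38: w₀L³/(45EI) = 1459/EI
  relative rotation θ_0 = (0 + 1459)/EI = 1459/EI
A unit hogging moment at Y produces rotation L₁/(3EI) + L₂/(3EI) = 6.833/EI.
Slope continuity at Y: θ_0 = M_Y·6.833/EI, so M_Y = 1459/6.833 = 213.5 kN·m (hogging).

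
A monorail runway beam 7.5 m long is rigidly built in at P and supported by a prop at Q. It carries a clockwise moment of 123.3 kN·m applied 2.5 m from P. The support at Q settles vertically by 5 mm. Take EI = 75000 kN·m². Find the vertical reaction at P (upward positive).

R_P = -11.03 kN

Choose R_Q as the redundant. The primary structure is the cantilever fixed at P.
Primary-structure tip deflection at Q by superposition:
  clockwise couple 123.3 at a = 2.5: M₀a(2L − a)/(2EI) = 1927/EI
Flexibility coefficient — unit upward force at Q: δ_{QQ} = L³/(3EI) = 140.6/EI.
With EI = 75000 kN·m²: δ_0 = 0.025687 m and δ_{QQ} = 0.001875 m/kN.
Compatibility — the beam at Q must follow the support down by 0.005 m: δ_0 − R_Q·δ_{QQ} = 0.005, so R_Q = (0.025687 − 0.005)/0.001875 = 11.03 kN.
Vertical equilibrium: R_P = ΣP − R_Q = 0 − 11.03 = -11.03 kN.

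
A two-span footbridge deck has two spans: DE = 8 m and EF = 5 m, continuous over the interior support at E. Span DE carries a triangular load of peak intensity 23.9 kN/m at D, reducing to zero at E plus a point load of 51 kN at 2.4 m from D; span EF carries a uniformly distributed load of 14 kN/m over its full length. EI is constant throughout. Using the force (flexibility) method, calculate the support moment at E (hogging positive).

Insert a hinge at E; M_E is the redundant, and each span becomes simply supported.
Discontinuity in slope at E on the released structure — sum the simple-span end rotations:
  span DE: triangular load, peak 23.9: 7w₀L³/(360EI) = 237.9/EI
  span DE: point load 51 at a = 2.4: Pab(L + a)/(6LEI) = 148.5/EI
  span EF: UDL 14: wL³/(24EI) = 72.92/EI
  relative rotation θ_0 = (386.4 + 72.92)/EI = 459.4/EI
A unit hogging moment at E produces rotation L₁/(3EI) + L₂/(3EI) = 4.333/EI.
Compatibility: M_E·(L₁+L₂)/(3EI) = θ_0, giving M_E = 106 kN·m (hogging).

M_E = 106 kN·m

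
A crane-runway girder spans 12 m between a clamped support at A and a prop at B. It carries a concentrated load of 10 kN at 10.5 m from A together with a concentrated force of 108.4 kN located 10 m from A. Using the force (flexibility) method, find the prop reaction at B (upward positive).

R_B = 89.69 kN

Take the reaction at B as the redundant and release it; the primary structure is a cantilever fixed at A.
Deflection at B on the released cantilever, summing each load's contribution:
  point load 10 at a = 10.5: Pa²(3L − a)/(6EI) = 4686/EI
  point load 108.4 at a = 10: Pa²(3L − a)/(6EI) = 46973/EI
  δ_0 = 51659/EI
Tip deflection under a unit load at B: L³/(3EI) = 576/EI.
Compatibility at B: δ_0 − R_B·δ_{BB} = 0, so R_B = 51659/576 = 89.69 kN.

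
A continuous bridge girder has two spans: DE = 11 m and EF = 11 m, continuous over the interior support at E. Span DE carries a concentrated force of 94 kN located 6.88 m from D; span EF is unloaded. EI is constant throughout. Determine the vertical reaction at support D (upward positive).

R_D = 26.26 kN

Insert a hinge at E; M_E is the redundant, and each span becomes simply supported.
End slopes at the hinge E, treating each span as simply supported:
  span DE: point load 94 at a = 6.88: Pab(L + a)/(6LEI) = 721.8/EI
  relative rotation θ_0 = (721.8 + 0)/EI = 721.8/EI
A unit hogging moment at E produces rotation L₁/(3EI) + L₂/(3EI) = 7.333/EI.
Compatibility: M_E·(L₁+L₂)/(3EI) = θ_0, giving M_E = 98.43 kN·m (hogging).
Span DE, ΣM about D with M_E applied at E: R_E^{DE}·11 = 646.7 + 98.43, so R_E^{DE} = 67.74 kN and R_D = 94 − 67.74 = 26.26 kN.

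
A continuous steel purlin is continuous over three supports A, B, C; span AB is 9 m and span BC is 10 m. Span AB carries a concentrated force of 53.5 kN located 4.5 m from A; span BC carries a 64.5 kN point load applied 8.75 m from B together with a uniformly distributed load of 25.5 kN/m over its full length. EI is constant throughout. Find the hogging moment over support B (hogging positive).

M_B = 231.4 kN·m

Take M_B as the redundant. Released structure: two simple spans AB and BC with a hinge at B.
Discontinuity in slope at B on the released structure — sum the simple-span end rotations:
  span AB: point load 53.5 at a = 4.5: Pab(L + a)/(6LEI) = 270.8/EI
  span BC: point load 64.5 at a = 8.75: Pab(L + b)/(6LEI) = 132.3/EI
  span BC: UDL 25.5: wL³/(24EI) = 1062/EI
  relative rotation θ_0 = (270.8 + 1195)/EI = 1466/EI
A unit hogging moment at B produces rotation L₁/(3EI) + L₂/(3EI) = 6.333/EI.
Compatibility: M_B·(L₁+L₂)/(3EI) = θ_0, giving M_B = 231.4 kN·m (hogging).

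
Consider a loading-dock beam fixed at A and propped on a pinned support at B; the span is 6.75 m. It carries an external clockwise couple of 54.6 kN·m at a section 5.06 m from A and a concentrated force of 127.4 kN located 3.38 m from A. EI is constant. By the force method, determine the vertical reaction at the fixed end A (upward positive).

Choose R_B as the redundant. The primary structure is the cantilever fixed at A.
Downward deflection at the released point B due to the loads:
  clockwise couple 54.6 at a = 5.06: M₀a(2L − a)/(2EI) = 1166/EI
  point load 127.4 at a = 3.38: Pa²(3L − a)/(6EI) = 4092/EI
  δ_0 = 5258/EI
Flexibility coefficient — unit upward force at B: δ_{BB} = L³/(3EI) = 102.5/EI.
Compatibility at B: δ_0 − R_B·δ_{BB} = 0, so R_B = 5258/102.5 = 51.29 kN.
Vertical equilibrium: R_A = ΣP − R_B = 127.4 − 51.29 = 76.11 kN.

R_A = 76.11 kN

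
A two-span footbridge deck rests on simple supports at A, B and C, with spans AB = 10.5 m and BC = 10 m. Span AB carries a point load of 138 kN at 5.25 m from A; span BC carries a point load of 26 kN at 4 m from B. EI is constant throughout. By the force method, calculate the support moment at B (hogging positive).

M_B = 163.5 kN·m

Release continuity at B by inserting a hinge; the redundant is the internal moment M_B. The primary structure is two simply-supported spans AB and BC.
End slopes at the hinge B, treating each span as simply supported:
  span AB: point load 138 at a = 5.25: Pab(L + a)/(6LEI) = 950.9/EI
  span BC: point load 26 at a = 4: Pab(L + b)/(6LEI) = 166.4/EI
  relative rotation θ_0 = (950.9 + 166.4)/EI = 1117/EI
A unit hogging moment at B produces rotation L₁/(3EI) + L₂/(3EI) = 6.833/EI.
Compatibility: M_B·(L₁+L₂)/(3EI) = θ_0, giving M_B = 163.5 kN·m (hogging).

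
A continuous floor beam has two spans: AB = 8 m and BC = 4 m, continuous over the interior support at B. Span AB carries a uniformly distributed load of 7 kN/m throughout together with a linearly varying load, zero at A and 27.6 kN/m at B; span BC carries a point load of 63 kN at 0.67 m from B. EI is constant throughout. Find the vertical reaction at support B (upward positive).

Insert a hinge at B; M_B is the redundant, and each span becomes simply supported.
Discontinuity in slope at B on the released structure — sum the simple-span end rotations:
  span AB: UDL 7: wL³/(24EI) = 149.3/EI
  span AB: triangular load, peak 27.6: w₀L³/(45EI) = 314/EI
  span BC: point load 63 at a = 0.67: Pab(L + b)/(6LEI) = 42.93/EI
  relative rotation θ_0 = (463.4 + 42.93)/EI = 506.3/EI
A unit hogging moment at B produces rotation L₁/(3EI) + L₂/(3EI) = 4/EI.
Slope continuity at B: θ_0 = M_B·4/EI, so M_B = 506.3/4 = 126.6 kN·m (hogging).
Span AB, ΣM about A with M_B applied at B: R_B^{AB}·8 = 812.8 + 126.6, so R_B^{AB} = 117.4 kN and R_A = 166.4 − 117.4 = 48.98 kN.
Span BC, ΣM about C: R_B^{BC}·4 = 209.8 + 126.6, so R_B^{BC} = 84.09 kN and R_C = 63 − 84.09 = -21.09 kN.
R_B = 117.4 + 84.09 = 201.5 kN.

R_B = 201.5 kN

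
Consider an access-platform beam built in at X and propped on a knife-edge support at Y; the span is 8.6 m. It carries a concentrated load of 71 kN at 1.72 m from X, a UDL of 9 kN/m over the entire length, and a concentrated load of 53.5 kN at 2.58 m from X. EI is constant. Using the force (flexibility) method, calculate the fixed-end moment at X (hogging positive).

Choose R_Y as the redundant. The primary structure is the cantilever fixed at X.
Free-end deflection of the primary structure under the applied loading (downward +):
  point load 71 at a = 1.72: Pa²(3L − a)/(6EI) = 843/EI
  UDL 9: wL⁴/(8EI) = 6154/EI
  point load 53.5 at a = 2.58: Pa²(3L − a)/(6EI) = 1378/EI
  δ_0 = 8375/EI
Flexibility coefficient — unit upward force at Y: δ_{YY} = L³/(3EI) = 212/EI.
Compatibility at Y: δ_0 − R_Y·δ_{YY} = 0, so R_Y = 8375/212 = 39.5 kN.
Moment equilibrium about X: M_X = Σ(load moments about X) − R_Y·L = 593 − 39.5×8.6 = 253.3 kN·m.

M_X = 253.3 kN·m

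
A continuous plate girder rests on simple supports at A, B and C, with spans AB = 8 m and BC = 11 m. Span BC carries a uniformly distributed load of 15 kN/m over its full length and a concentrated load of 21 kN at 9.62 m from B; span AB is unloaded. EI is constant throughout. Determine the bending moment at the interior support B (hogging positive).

Insert a hinge at B; M_B is the redundant, and each span becomes simply supported.
Discontinuity in slope at B on the released structure — sum the simple-span end rotations:
  span BC: UDL 15: wL³/(24EI) = 831.9/EI
  span BC: point load 21 at a = 9.62: Pab(L + b)/(6LEI) = 52.29/EI
  relative rotation θ_0 = (0 + 884.2)/EI = 884.2/EI
A unit hogging moment at B produces rotation L₁/(3EI) + L₂/(3EI) = 6.333/EI.
Slope continuity at B: θ_0 = M_B·6.333/EI, so M_B = 884.2/6.333 = 139.6 kN·m (hogging).

M_B = 139.6 kN·m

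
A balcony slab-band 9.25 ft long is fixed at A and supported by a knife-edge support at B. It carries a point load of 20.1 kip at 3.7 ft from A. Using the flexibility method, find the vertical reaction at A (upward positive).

Release the roller at B. Primary structure: cantilever fixed at A.
Downward deflection at the released point B due to the loads:
  point load 20.1 at a = 3.7: Pa²(3L − a)/(6EI) = 1103/EI
Tip deflection under a unit load at B: L³/(3EI) = 263.8/EI.
The prop prevents deflection at B: R_B = δ_0/δ_{BB} = 1103/263.8 = 4.181 kip.
Vertical equilibrium: R_A = ΣP − R_B = 20.1 − 4.181 = 15.92 kip.

R_A = 15.92 kip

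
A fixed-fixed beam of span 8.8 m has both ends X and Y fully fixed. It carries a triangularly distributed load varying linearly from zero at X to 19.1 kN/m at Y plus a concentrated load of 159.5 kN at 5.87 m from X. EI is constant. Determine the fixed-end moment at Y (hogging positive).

M_Y = 281.9 kN·m

Release both end moments; the primary structure is a simply-supported span XY with redundants M_X and M_Y.
On the primary (simply-supported) span, the end slopes from the loading are:
  at X: triangular load, peak 19.1: 7w₀L³/(360EI) = 253.1/EI
  at Y: triangular load, peak 19.1: w₀L³/(45EI) = 289.2/EI
  at X: point load 159.5 at a = 5.87: Pab(L + b)/(6LEI) = 609.4/EI
  at Y: point load 159.5 at a = 5.87: Pab(L + a)/(6LEI) = 762.2/EI
  θ_X0 = 862.5/EI,  θ_Y0 = 1051/EI
Flexibility coefficients: a unit moment at one end gives L/(3EI) there and L/(6EI) at the far end, so f₁₁ = f₂₂ = 2.933/EI and f₁₂ = f₂₁ = 1.467/EI.
Compatibility — zero rotation at each built-in end:
  2.933 M_X + 1.467 M_Y = 862.5
  1.467 M_X + 2.933 M_Y = 1051
Solving the pair gives M_X = 153.1 kN·m and M_Y = 281.9 kN·m (hogging).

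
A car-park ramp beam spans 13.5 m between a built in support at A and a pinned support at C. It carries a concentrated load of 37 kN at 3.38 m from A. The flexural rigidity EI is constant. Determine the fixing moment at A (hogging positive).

Take the reaction at C as the redundant and release it; the primary structure is a cantilever fixed at A.
Deflection at C on the released cantilever, summing each load's contribution:
  point load 37 at a = 3.38: Pa²(3L − a)/(6EI) = 2615/EI
Flexibility coefficient — unit upward force at C: δ_{CC} = L³/(3EI) = 820.1/EI.
Compatibility at C: δ_0 − R_C·δ_{CC} = 0, so R_C = 2615/820.1 = 3.189 kN.
Moment equilibrium about A: M_A = Σ(load moments about A) − R_C·L = 125.1 − 3.189×13.5 = 82.01 kN·m.

M_A = 82.01 kN·m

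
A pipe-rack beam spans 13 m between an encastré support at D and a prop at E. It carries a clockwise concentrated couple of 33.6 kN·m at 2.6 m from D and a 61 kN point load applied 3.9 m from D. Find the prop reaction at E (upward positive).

R_E = 8.807 kN

Take the reaction at E as the redundant and release it; the primary structure is a cantilever fixed at D.
Downward deflection at the released point E due to the loads:
  clockwise couple 33.6 at a = 2.6: M₀a(2L − a)/(2EI) = 1022/EI
  point load 61 at a = 3.9: Pa²(3L − a)/(6EI) = 5428/EI
  δ_0 = 6450/EI
Flexibility coefficient — unit upward force at E: δ_{EE} = L³/(3EI) = 732.3/EI.
The prop prevents deflection at E: R_E = δ_0/δ_{EE} = 6450/732.3 = 8.807 kN.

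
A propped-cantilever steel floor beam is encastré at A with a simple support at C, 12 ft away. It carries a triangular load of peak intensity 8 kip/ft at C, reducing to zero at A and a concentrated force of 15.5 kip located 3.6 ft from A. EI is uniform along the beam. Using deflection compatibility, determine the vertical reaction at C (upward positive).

Release the roller at C. Primary structure: cantilever fixed at A.
Downward deflection at the released point C due to the loads:
  triangular load, peak 8 at the free end: 11w₀L⁴/(120EI) = 15206/EI
  point load 15.5 at a = 3.6: Pa²(3L − a)/(6EI) = 1085/EI
  δ_0 = 16291/EI
Flexibility coefficient — unit upward force at C: δ_{CC} = L³/(3EI) = 576/EI.
Compatibility at C: δ_0 − R_C·δ_{CC} = 0, so R_C = 16291/576 = 28.28 kip.

R_C = 28.28 kip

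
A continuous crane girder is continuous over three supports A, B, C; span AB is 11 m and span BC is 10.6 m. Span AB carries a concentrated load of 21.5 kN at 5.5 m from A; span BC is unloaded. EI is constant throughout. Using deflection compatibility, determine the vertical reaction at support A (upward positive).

R_A = 8.697 kN

Take M_B as the redundant. Released structure: two simple spans AB and BC with a hinge at B.
Rotations at B on the released spans (each span's end-slope, ×1/EI):
  span AB: point load 21.5 at a = 5.5: Pab(L + a)/(6LEI) = 162.6/EI
  relative rotation θ_0 = (162.6 + 0)/EI = 162.6/EI
A unit hogging moment at B produces rotation L₁/(3EI) + L₂/(3EI) = 7.2/EI.
Slope continuity at B: θ_0 = M_B·7.2/EI, so M_B = 162.6/7.2 = 22.58 kN·m (hogging).
Span AB, ΣM about A with M_B applied at B: R_B^{AB}·11 = 118.2 + 22.58, so R_B^{AB} = 12.8 kN and R_A = 21.5 − 12.8 = 8.697 kN.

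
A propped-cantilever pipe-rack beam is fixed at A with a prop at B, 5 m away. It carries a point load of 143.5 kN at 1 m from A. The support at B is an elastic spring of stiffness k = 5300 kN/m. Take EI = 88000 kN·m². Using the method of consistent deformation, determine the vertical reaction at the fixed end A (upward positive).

Remove the prop at B; the released (primary) structure is a cantilever built in at A.
Free-end deflection of the primary structure under the applied loading (downward +):
  point load 143.5 at a = 1: Pa²(3L − a)/(6EI) = 334.8/EI
Tip deflection under a unit load at B: L³/(3EI) = 41.67/EI.
With EI = 88000 kN·m²: δ_0 = 0.003805 m and δ_{BB} = 0.000473 m/kN.
Compatibility — the spring shortens by R_B/k under the reaction it provides: δ_0 − R_B·δ_{BB} = R_B/k. With 1/k = 0.000189 m/kN, R_B = δ_0 / (δ_{BB} + 1/k) = 0.003805 / (0.000473 + 0.000189) = 5.746 kN.
Vertical equilibrium: R_A = ΣP − R_B = 143.5 − 5.746 = 137.8 kN.

R_A = 137.8 kN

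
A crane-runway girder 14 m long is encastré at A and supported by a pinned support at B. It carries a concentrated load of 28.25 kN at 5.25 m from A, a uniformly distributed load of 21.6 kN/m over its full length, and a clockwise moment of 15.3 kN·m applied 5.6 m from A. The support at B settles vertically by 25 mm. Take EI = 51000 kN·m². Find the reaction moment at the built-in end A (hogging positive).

M_A = 624.6 kN·m

Take the reaction at B as the redundant and release it; the primary structure is a cantilever fixed at A.
Deflection at B on the released cantilever, summing each load's contribution:
  point load 28.25 at a = 5.25: Pa²(3L − a)/(6EI) = 4769/EI
  UDL 21.6: wL⁴/(8EI) = 103723/EI
  clockwise couple 15.3 at a = 5.6: M₀a(2L − a)/(2EI) = 959.6/EI
  δ_0 = 109452/EI
Tip deflection under a unit load at B: L³/(3EI) = 914.7/EI.
With EI = 51000 kN·m²: δ_0 = 2.1461 m and δ_{BB} = 0.017935 m/kN.
Compatibility — the beam at B must follow the support down by 0.025 m: δ_0 − R_B·δ_{BB} = 0.025, so R_B = (2.1461 − 0.025)/0.017935 = 118.3 kN.
Moment equilibrium about A: M_A = Σ(load moments about A) − R_B·L = 2280 − 118.3×14 = 624.6 kN·m.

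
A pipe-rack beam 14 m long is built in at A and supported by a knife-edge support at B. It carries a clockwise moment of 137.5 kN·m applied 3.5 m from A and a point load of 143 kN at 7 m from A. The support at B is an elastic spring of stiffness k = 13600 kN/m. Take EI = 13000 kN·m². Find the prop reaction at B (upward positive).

Remove the prop at B; the released (primary) structure is a cantilever built in at A.
Primary-structure tip deflection at B by superposition:
  clockwise couple 137.5 at a = 3.5: M₀a(2L − a)/(2EI) = 5895/EI
  point load 143 at a = 7: Pa²(3L − a)/(6EI) = 40874/EI
  δ_0 = 46769/EI
Tip deflection under a unit load at B: L³/(3EI) = 914.7/EI.
With EI = 13000 kN·m²: δ_0 = 3.5977 m and δ_{BB} = 0.070359 m/kN.
Compatibility — the spring shortens by R_B/k under the reaction it provides: δ_0 − R_B·δ_{BB} = R_B/k. With 1/k = 0.000074 m/kN, R_B = δ_0 / (δ_{BB} + 1/k) = 3.5977 / (0.070359 + 0.000074) = 51.08 kN.

R_B = 51.08 kN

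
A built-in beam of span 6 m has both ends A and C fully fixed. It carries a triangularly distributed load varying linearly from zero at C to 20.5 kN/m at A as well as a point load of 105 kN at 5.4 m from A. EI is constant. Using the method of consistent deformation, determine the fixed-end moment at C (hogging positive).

Release both end moments; the primary structure is a simply-supported span AC with redundants M_A and M_C.
End rotations of the released simple span under the applied load (×1/EI):
  at A: triangular load, peak 20.5: w₀L³/(45EI) = 98.4/EI
  at C: triangular load, peak 20.5: 7w₀L³/(360EI) = 86.1/EI
  at A: point load 105 at a = 5.4: Pab(L + b)/(6LEI) = 62.37/EI
  at C: point load 105 at a = 5.4: Pab(L + a)/(6LEI) = 107.7/EI
  θ_A0 = 160.8/EI,  θ_C0 = 193.8/EI
Flexibility coefficients: a unit moment at one end gives L/(3EI) there and L/(6EI) at the far end, so f₁₁ = f₂₂ = 2/EI and f₁₂ = f₂₁ = 1/EI.
Compatibility — zero rotation at each built-in end:
  2 M_A + 1 M_C = 160.8
  1 M_A + 2 M_C = 193.8
Solving the pair gives M_A = 42.57 kN·m and M_C = 75.63 kN·m (hogging).

M_C = 75.63 kN·m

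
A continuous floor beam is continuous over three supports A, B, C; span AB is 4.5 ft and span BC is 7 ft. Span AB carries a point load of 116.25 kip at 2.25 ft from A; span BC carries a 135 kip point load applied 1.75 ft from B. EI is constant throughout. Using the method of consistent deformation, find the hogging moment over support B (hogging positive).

M_B = 132.8 kip·ft

Insert a hinge at B; M_B is the redundant, and each span becomes simply supported.
Rotations at B on the released spans (each span's end-slope, ×1/EI):
  span AB: point load 116.25 at a = 2.25: Pab(L + a)/(6LEI) = 147.1/EI
  span BC: point load 135 at a = 1.75: Pab(L + b)/(6LEI) = 361.8/EI
  relative rotation θ_0 = (147.1 + 361.8)/EI = 508.9/EI
A unit hogging moment at B produces rotation L₁/(3EI) + L₂/(3EI) = 3.833/EI.
Slope continuity at B: θ_0 = M_B·3.833/EI, so M_B = 508.9/3.833 = 132.8 kip·ft (hogging).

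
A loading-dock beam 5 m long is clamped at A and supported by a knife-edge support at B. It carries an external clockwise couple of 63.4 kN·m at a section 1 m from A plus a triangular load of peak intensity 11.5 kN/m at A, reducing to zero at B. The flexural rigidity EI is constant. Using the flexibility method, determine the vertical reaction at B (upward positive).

Take the reaction at B as the redundant and release it; the primary structure is a cantilever fixed at A.
Primary-structure tip deflection at B by superposition:
  clockwise couple 63.4 at a = 1: M₀a(2L − a)/(2EI) = 285.3/EI
  triangular load, peak 11.5 at the fixed end: w₀L⁴/(30EI) = 239.6/EI
  δ_0 = 524.9/EI
Flexibility coefficient — unit upward force at B: δ_{BB} = L³/(3EI) = 41.67/EI.
The prop prevents deflection at B: R_B = δ_0/δ_{BB} = 524.9/41.67 = 12.6 kN.

R_B = 12.6 kN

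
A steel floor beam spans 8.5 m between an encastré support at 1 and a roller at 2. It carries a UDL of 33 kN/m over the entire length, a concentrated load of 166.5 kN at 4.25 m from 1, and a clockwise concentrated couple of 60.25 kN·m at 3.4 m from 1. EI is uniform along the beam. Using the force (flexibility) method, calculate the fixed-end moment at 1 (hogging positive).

Remove the prop at 2; the released (primary) structure is a cantilever built in at 1.
Deflection at 2 on the released cantilever, summing each load's contribution:
  UDL 33: wL⁴/(8EI) = 21533/EI
  point load 166.5 at a = 4.25: Pa²(3L − a)/(6EI) = 10651/EI
  clockwise couple 60.25 at a = 3.4: M₀a(2L − a)/(2EI) = 1393/EI
  δ_0 = 33577/EI
Tip deflection under a unit load at 2: L³/(3EI) = 204.7/EI.
Compatibility at 2: δ_0 − R_2·δ_{22} = 0, so R_2 = 33577/204.7 = 164 kN.
Moment equilibrium about 1: M_1 = Σ(load moments about 1) − R_2·L = 1960 − 164×8.5 = 565.8 kN·m.

M_1 = 565.8 kN·m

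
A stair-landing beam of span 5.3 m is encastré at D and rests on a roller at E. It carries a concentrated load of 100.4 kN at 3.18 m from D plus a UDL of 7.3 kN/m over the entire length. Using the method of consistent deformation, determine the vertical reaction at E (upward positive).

R_E = 57.88 kN

Remove the prop at E; the released (primary) structure is a cantilever built in at D.
Free-end deflection of the primary structure under the applied loading (downward +):
  point load 100.4 at a = 3.18: Pa²(3L − a)/(6EI) = 2152/EI
  UDL 7.3: wL⁴/(8EI) = 720/EI
  δ_0 = 2872/EI
Flexibility coefficient — unit upward force at E: δ_{EE} = L³/(3EI) = 49.63/EI.
Compatibility at E: δ_0 − R_E·δ_{EE} = 0, so R_E = 2872/49.63 = 57.88 kN.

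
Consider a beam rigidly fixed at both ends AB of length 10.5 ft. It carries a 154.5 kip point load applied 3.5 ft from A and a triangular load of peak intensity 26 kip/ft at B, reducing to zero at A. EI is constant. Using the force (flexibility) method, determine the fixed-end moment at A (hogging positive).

M_A = 335.9 kip·ft

Release both end moments; the primary structure is a simply-supported span AB with redundants M_A and M_B.
On the primary (simply-supported) span, the end slopes from the loading are:
  at A: point load 154.5 at a = 3.5: Pab(L + b)/(6LEI) = 1051/EI
  at B: point load 154.5 at a = 3.5: Pab(L + a)/(6LEI) = 841.2/EI
  at A: triangular load, peak 26: 7w₀L³/(360EI) = 585.2/EI
  at B: triangular load, peak 26: w₀L³/(45EI) = 668.9/EI
  θ_A0 = 1637/EI,  θ_B0 = 1510/EI
Flexibility coefficients: a unit moment at one end gives L/(3EI) there and L/(6EI) at the far end, so f₁₁ = f₂₂ = 3.5/EI and f₁₂ = f₂₁ = 1.75/EI.
Compatibility — zero rotation at each built-in end:
  3.5 M_A + 1.75 M_B = 1637
  1.75 M_A + 3.5 M_B = 1510
Solving the pair gives M_A = 335.9 kip·ft and M_B = 263.5 kip·ft (hogging).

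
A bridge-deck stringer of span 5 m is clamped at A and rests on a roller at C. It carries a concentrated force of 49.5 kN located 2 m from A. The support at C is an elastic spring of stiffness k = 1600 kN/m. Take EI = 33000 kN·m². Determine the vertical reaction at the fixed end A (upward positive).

R_A = 42.61 kN

Remove the prop at C; the released (primary) structure is a cantilever built in at A.
Free-end deflection of the primary structure under the applied loading (downward +):
  point load 49.5 at a = 2: Pa²(3L − a)/(6EI) = 429/EI
Tip deflection under a unit load at C: L³/(3EI) = 41.67/EI.
With EI = 33000 kN·m²: δ_0 = 0.013 m and δ_{CC} = 0.001263 m/kN.
Compatibility — the spring shortens by R_C/k under the reaction it provides: δ_0 − R_C·δ_{CC} = R_C/k. With 1/k = 0.000625 m/kN, R_C = δ_0 / (δ_{CC} + 1/k) = 0.013 / (0.001263 + 0.000625) = 6.887 kN.
Vertical equilibrium: R_A = ΣP − R_C = 49.5 − 6.887 = 42.61 kN.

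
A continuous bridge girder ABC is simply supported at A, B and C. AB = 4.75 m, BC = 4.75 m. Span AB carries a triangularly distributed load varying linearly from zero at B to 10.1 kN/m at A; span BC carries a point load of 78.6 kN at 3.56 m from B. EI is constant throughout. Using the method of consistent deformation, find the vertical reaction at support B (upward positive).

R_B = 39.71 kN

Insert a hinge at B; M_B is the redundant, and each span becomes simply supported.
Rotations at B on the released spans (each span's end-slope, ×1/EI):
  span AB: triangular load, peak 10.1: 7w₀L³/(360EI) = 21.05/EI
  span BC: point load 78.6 at a = 3.56: Pab(L + b)/(6LEI) = 69.4/EI
  relative rotation θ_0 = (21.05 + 69.4)/EI = 90.45/EI
A unit hogging moment at B produces rotation L₁/(3EI) + L₂/(3EI) = 3.167/EI.
Slope continuity at B: θ_0 = M_B·3.167/EI, so M_B = 90.45/3.167 = 28.56 kN·m (hogging).
Span AB, ΣM about A with M_B applied at B: R_B^{AB}·4.75 = 37.98 + 28.56, so R_B^{AB} = 14.01 kN and R_A = 23.99 − 14.01 = 9.979 kN.
Span BC, ΣM about C: R_B^{BC}·4.75 = 93.53 + 28.56, so R_B^{BC} = 25.7 kN and R_C = 78.6 − 25.7 = 52.9 kN.
R_B = 14.01 + 25.7 = 39.71 kN.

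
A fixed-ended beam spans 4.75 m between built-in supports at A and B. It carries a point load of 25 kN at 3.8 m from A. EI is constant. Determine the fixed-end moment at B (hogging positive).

Take the two fixed-end moments M_A, M_B as redundants; the released structure is the simple span AB.
End rotations of the released simple span under the applied load (×1/EI):
  at A: point load 25 at a = 3.8: Pab(L + b)/(6LEI) = 18.05/EI
  at B: point load 25 at a = 3.8: Pab(L + a)/(6LEI) = 27.07/EI
  θ_A0 = 18.05/EI,  θ_B0 = 27.07/EI
Flexibility coefficients: a unit moment at one end gives L/(3EI) there and L/(6EI) at the far end, so f₁₁ = f₂₂ = 1.583/EI and f₁₂ = f₂₁ = 0.7917/EI.
Compatibility — zero rotation at each built-in end:
  1.583 M_A + 0.7917 M_B = 18.05
  0.7917 M_A + 1.583 M_B = 27.07
Solving the pair gives M_A = 3.8 kN·m and M_B = 15.2 kN·m (hogging).

M_B = 15.2 kN·m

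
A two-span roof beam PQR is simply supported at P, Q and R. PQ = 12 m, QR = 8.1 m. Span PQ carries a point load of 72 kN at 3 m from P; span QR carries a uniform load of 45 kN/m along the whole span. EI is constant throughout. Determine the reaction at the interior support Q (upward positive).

Take M_Q as the redundant. Released structure: two simple spans PQ and QR with a hinge at Q.
Discontinuity in slope at Q on the released structure — sum the simple-span end rotations:
  span PQ: point load 72 at a = 3: Pab(L + a)/(6LEI) = 405/EI
  span QR: UDL 45: wL³/(24EI) = 996.5/EI
  relative rotation θ_0 = (405 + 996.5)/EI = 1401/EI
A unit hogging moment at Q produces rotation L₁/(3EI) + L₂/(3EI) = 6.7/EI.
Compatibility: M_Q·(L₁+L₂)/(3EI) = θ_0, giving M_Q = 209.2 kN·m (hogging).
Span PQ, ΣM about P with M_Q applied at Q: R_Q^{PQ}·12 = 216 + 209.2, so R_Q^{PQ} = 35.43 kN and R_P = 72 − 35.43 = 36.57 kN.
Span QR, ΣM about R: R_Q^{QR}·8.1 = 1476 + 209.2, so R_Q^{QR} = 208.1 kN and R_R = 364.5 − 208.1 = 156.4 kN.
R_Q = 35.43 + 208.1 = 243.5 kN.

R_Q = 243.5 kN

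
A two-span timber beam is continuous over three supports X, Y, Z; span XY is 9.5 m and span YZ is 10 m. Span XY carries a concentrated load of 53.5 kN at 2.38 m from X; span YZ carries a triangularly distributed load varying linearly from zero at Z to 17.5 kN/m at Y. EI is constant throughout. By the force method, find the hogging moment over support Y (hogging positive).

Take M_Y as the redundant. Released structure: two simple spans XY and YZ with a hinge at Y.
End slopes at the hinge Y, treating each span as simply supported:
  span XY: point load 53.5 at a = 2.38: Pab(L + a)/(6LEI) = 189/EI
  span YZ: triangular load, peak 17.5: w₀L³/(45EI) = 388.9/EI
  relative rotation θ_0 = (189 + 388.9)/EI = 577.8/EI
A unit hogging moment at Y produces rotation L₁/(3EI) + L₂/(3EI) = 6.5/EI.
Slope continuity at Y: θ_0 = M_Y·6.5/EI, so M_Y = 577.8/6.5 = 88.9 kN·m (hogging).

M_Y = 88.9 kN·m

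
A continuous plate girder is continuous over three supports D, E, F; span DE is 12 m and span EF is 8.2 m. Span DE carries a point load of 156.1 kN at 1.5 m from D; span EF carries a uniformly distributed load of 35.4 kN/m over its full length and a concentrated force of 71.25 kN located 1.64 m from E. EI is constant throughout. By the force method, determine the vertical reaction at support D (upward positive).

Insert a hinge at E; M_E is the redundant, and each span becomes simply supported.
Rotations at E on the released spans (each span's end-slope, ×1/EI):
  span DE: point load 156.1 at a = 1.5: Pab(L + a)/(6LEI) = 461/EI
  span EF: UDL 35.4: wL³/(24EI) = 813.3/EI
  span EF: point load 71.25 at a = 1.64: Pab(L + b)/(6LEI) = 230/EI
  relative rotation θ_0 = (461 + 1043)/EI = 1504/EI
A unit hogging moment at E produces rotation L₁/(3EI) + L₂/(3EI) = 6.733/EI.
Slope continuity at E: θ_0 = M_E·6.733/EI, so M_E = 1504/6.733 = 223.4 kN·m (hogging).
Span DE, ΣM about D with M_E applied at E: R_E^{DE}·12 = 234.2 + 223.4, so R_E^{DE} = 38.13 kN and R_D = 156.1 − 38.13 = 118 kN.

R_D = 118 kN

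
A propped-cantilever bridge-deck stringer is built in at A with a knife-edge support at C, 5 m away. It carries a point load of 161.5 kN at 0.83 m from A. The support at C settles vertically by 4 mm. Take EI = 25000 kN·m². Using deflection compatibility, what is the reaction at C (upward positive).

R_C = 3.906 kN

Release the roller at C. Primary structure: cantilever fixed at A.
Primary-structure tip deflection at C by superposition:
  point load 161.5 at a = 0.83: Pa²(3L − a)/(6EI) = 262.8/EI
Flexibility coefficient — unit upward force at C: δ_{CC} = L³/(3EI) = 41.67/EI.
With EI = 25000 kN·m²: δ_0 = 0.01051 m and δ_{CC} = 0.001667 m/kN.
Compatibility — the beam at C must follow the support down by 0.004 m: δ_0 − R_C·δ_{CC} = 0.004, so R_C = (0.01051 − 0.004)/0.001667 = 3.906 kN.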